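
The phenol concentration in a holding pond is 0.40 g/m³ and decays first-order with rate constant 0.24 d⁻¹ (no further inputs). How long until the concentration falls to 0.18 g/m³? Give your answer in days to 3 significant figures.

t = ln(C₀/C)/k = ln(0.40/0.18)/0.24 = 0.7985/0.24 = 3.327 d.

3.33 d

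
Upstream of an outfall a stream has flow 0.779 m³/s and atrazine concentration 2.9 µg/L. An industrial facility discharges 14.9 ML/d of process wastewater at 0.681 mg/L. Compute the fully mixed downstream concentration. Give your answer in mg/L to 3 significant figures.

0.126 mg/L

14.9 ML/d = 0.1725 m³/s.
2.9 µg/L = 0.0029 mg/L.
Flow-weighted mixing gives C = (0.1725·0.681 + 0.779·0.0029) / (0.1725 + 0.779) = 0.1197/0.9515 = 0.1258 mg/L.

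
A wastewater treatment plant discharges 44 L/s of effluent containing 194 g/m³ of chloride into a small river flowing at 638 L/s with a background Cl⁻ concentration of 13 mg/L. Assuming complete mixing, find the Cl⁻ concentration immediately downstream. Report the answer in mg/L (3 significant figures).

44 L/s = 0.044 m³/s.
638 L/s = 0.638 m³/s.
Flow-weighted mixing gives C = (0.044·194 + 0.638·13) / (0.044 + 0.638) = 16.83/0.682 = 24.68 mg/L.

24.7 mg/L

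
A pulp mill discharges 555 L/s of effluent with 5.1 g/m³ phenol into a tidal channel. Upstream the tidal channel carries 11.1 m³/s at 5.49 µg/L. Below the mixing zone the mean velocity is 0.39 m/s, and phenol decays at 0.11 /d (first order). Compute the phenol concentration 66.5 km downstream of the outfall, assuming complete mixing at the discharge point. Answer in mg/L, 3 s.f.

555 L/s = 0.555 m³/s.
5.49 µg/L = 0.00549 mg/L.
After complete mixing, C₀ = (0.555·5.1 + 11.1·0.00549) / 11.65 = 0.2481 mg/L.
Travel time t = 6.65e+04 m / 0.39 m/s = 1.705e+05 s = 1.974 d.
C = 0.2481·exp(−0.11·1.974) = 0.2481·0.8049 = 0.1997 mg/L.

0.200 mg/L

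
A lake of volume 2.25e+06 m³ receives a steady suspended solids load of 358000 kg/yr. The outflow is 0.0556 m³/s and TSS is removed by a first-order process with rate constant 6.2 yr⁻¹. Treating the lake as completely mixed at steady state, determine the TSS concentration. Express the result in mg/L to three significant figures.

22.8 mg/L

Outflow Q = 0.0556 m³/s × 3.156e+07 s/yr = 1.755e+06 m³/yr.
Steady-state CSTR mass balance: W = Q·C + k·V·C, so C = W/(Q + kV).
Q + kV = 1.755e+06 + 6.2·2.25e+06 = 1.57e+07 m³/yr.
C = 358000/1.57e+07 = 0.0228 kg/m³ = 22.8 mg/L.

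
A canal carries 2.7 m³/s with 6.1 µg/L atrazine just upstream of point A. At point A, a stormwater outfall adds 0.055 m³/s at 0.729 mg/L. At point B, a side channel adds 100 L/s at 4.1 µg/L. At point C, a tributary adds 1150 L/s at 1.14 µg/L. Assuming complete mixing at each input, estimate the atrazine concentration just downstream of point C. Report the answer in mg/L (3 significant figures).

6.1 µg/L = 0.0061 mg/L.
After input A: C = (2.7·0.0061 + 0.055·0.729) / 2.755 = 0.02053 mg/L.
100 L/s = 0.1 m³/s.
4.1 µg/L = 0.0041 mg/L.
After input B: C = (2.755·0.02053 + 0.1·0.0041) / 2.855 = 0.01996 mg/L.
1150 L/s = 1.15 m³/s.
1.14 µg/L = 0.00114 mg/L.
After input C: C = (2.855·0.01996 + 1.15·0.00114) / 4.005 = 0.01455 mg/L.

0.0146 mg/L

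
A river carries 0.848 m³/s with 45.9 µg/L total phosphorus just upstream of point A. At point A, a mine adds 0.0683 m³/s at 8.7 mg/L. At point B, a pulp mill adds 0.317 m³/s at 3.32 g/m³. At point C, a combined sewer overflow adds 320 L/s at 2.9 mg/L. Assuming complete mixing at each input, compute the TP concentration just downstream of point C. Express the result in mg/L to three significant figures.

1.68 mg/L

45.9 µg/L = 0.0459 mg/L.
After input A: C = (0.848·0.0459 + 0.0683·8.7) / 0.9163 = 0.691 mg/L.
After input B: C = (0.9163·0.691 + 0.317·3.32) / 1.233 = 1.367 mg/L.
320 L/s = 0.32 m³/s.
After input C: C = (1.233·1.367 + 0.32·2.9) / 1.553 = 1.683 mg/L.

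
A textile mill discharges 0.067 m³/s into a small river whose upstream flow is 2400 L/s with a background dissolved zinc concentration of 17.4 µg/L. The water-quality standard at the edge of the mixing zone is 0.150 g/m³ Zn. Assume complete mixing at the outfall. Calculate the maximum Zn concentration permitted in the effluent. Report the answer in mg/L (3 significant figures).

2400 L/s = 2.4 m³/s.
17.4 µg/L = 0.0174 mg/L.
Mass balance: 0.15·2.467 = 0.067·Cₑ + 2.4·0.0174.
Cₑ = (0.37 − 0.04176) / 0.067 = 4.9 mg/L.

4.90 mg/L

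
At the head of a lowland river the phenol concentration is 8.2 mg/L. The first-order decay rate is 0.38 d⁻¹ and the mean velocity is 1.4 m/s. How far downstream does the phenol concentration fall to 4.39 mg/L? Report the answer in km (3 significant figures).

199 km

From C = C₀·e^(−kt), t = ln(C₀/C)/k = ln(8.2/4.39)/0.38 = 0.6248/0.38 = 1.644 d.
Distance = v·t = 1.4 m/s × 1.421e+05 s = 1.989e+05 m = 198.9 km.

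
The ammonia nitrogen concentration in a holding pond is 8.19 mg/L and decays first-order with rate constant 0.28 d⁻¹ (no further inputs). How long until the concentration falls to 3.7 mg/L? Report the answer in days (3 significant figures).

2.84 d

t = ln(C₀/C)/k = ln(8.19/3.7)/0.28 = 0.7946/0.28 = 2.838 d.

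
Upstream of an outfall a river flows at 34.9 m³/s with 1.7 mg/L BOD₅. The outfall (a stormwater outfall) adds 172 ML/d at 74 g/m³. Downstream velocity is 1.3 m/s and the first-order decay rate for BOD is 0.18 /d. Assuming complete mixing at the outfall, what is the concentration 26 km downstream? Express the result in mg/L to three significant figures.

172 ML/d = 1.991 m³/s.
After complete mixing, C₀ = (1.991·74 + 34.9·1.7) / 36.89 = 5.602 mg/L.
Travel time t = 2.6e+04 m / 1.3 m/s = 2e+04 s = 0.2315 d.
C = 5.602·exp(−0.18·0.2315) = 5.602·0.9592 = 5.373 mg/L.

5.37 mg/L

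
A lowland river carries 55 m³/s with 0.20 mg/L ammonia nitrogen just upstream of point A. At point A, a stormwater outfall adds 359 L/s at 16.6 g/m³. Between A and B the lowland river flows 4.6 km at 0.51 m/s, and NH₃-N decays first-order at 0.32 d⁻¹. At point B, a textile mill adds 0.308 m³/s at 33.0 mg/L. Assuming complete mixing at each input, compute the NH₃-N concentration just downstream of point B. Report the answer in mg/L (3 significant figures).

359 L/s = 0.359 m³/s.
After input A: C = (55·0.2 + 0.359·16.6) / 55.36 = 0.3064 mg/L.
Over the 4.6 km reach to input B (t = 9020 s = 0.1044 d), decay gives C = 0.3064·exp(−0.32·0.1044) = 0.2963 mg/L.
After input B: C = (55.36·0.2963 + 0.308·33) / 55.67 = 0.4772 mg/L.

0.477 mg/L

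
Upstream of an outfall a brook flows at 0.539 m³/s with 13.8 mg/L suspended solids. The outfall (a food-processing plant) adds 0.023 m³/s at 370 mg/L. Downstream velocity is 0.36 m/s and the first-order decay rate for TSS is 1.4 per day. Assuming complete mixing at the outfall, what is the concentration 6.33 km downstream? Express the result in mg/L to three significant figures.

21.3 mg/L

After complete mixing, C₀ = (0.023·370 + 0.539·13.8) / 0.562 = 28.38 mg/L.
Travel time t = 6330 m / 0.36 m/s = 1.758e+04 s = 0.2035 d.
C = 28.38·exp(−1.4·0.2035) = 28.38·0.7521 = 21.34 mg/L.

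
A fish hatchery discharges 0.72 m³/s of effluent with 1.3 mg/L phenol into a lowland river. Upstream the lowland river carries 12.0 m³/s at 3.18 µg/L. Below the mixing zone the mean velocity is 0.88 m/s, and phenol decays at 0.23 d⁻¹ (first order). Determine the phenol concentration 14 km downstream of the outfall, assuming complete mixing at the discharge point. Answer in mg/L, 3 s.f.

0.0734 mg/L

3.18 µg/L = 0.00318 mg/L.
After complete mixing, C₀ = (0.72·1.3 + 12·0.00318) / 12.72 = 0.07658 mg/L.
Travel time t = 1.4e+04 m / 0.88 m/s = 1.591e+04 s = 0.1841 d.
C = 0.07658·exp(−0.23·0.1841) = 0.07658·0.9585 = 0.07341 mg/L.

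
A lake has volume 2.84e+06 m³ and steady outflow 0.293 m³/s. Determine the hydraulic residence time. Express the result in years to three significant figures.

0.307 yr

Q = 0.293 m³/s × 3.156e+07 s/yr = 9.246e+06 m³/yr.
Hydraulic residence time τ = V/Q = 2.84e+06/9.246e+06 = 0.3071 yr.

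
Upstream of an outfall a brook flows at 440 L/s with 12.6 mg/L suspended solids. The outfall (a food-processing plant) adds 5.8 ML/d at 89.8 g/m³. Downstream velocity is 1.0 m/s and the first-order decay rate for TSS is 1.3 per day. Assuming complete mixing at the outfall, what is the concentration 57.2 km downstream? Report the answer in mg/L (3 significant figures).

5.8 ML/d = 0.06713 m³/s.
440 L/s = 0.44 m³/s.
After complete mixing, C₀ = (0.06713·89.8 + 0.44·12.6) / 0.5071 = 22.82 mg/L.
Travel time t = 5.72e+04 m / 1.0 m/s = 5.72e+04 s = 0.662 d.
C = 22.82·exp(−1.3·0.662) = 22.82·0.4229 = 9.65 mg/L.

9.65 mg/L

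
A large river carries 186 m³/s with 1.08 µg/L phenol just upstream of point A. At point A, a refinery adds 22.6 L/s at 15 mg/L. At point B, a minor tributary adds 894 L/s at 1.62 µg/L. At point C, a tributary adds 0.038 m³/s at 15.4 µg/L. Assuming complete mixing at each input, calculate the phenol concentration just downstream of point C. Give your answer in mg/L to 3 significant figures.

0.00290 mg/L

1.08 µg/L = 0.00108 mg/L.
22.6 L/s = 0.0226 m³/s.
After input A: C = (186·0.00108 + 0.0226·15) / 186 = 0.002902 mg/L.
894 L/s = 0.894 m³/s.
1.62 µg/L = 0.00162 mg/L.
After input B: C = (186·0.002902 + 0.894·0.00162) / 186.9 = 0.002896 mg/L.
15.4 µg/L = 0.0154 mg/L.
After input C: C = (186.9·0.002896 + 0.038·0.0154) / 187 = 0.002899 mg/L.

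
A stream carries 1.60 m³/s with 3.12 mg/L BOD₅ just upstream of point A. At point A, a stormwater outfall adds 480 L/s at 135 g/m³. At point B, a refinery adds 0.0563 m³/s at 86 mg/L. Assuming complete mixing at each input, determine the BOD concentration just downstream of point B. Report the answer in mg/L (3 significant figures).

34.9 mg/L

480 L/s = 0.48 m³/s.
After input A: C = (1.6·3.12 + 0.48·135) / 2.08 = 33.55 mg/L.
After input B: C = (2.08·33.55 + 0.0563·86) / 2.136 = 34.94 mg/L.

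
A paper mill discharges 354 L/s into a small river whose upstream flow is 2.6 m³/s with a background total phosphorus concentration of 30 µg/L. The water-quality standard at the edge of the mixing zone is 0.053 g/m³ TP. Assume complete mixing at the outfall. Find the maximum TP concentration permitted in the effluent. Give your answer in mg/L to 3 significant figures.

354 L/s = 0.354 m³/s.
30 µg/L = 0.03 mg/L.
Mass balance: 0.053·2.954 = 0.354·Cₑ + 2.6·0.03.
Cₑ = (0.1566 − 0.078) / 0.354 = 0.2219 mg/L.

0.222 mg/L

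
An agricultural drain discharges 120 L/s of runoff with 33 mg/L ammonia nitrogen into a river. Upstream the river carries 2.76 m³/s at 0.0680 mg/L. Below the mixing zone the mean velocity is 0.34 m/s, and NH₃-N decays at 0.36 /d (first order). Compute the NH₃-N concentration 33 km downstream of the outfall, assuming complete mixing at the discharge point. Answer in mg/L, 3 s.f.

120 L/s = 0.12 m³/s.
After complete mixing, C₀ = (0.12·33 + 2.76·0.068) / 2.88 = 1.44 mg/L.
Travel time t = 3.3e+04 m / 0.34 m/s = 9.706e+04 s = 1.123 d.
C = 1.44·exp(−0.36·1.123) = 1.44·0.6674 = 0.9611 mg/L.

0.961 mg/L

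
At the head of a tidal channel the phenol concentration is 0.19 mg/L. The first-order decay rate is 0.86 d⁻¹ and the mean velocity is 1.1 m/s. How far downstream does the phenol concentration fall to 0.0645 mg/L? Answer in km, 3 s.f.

From C = C₀·e^(−kt), t = ln(C₀/C)/k = ln(0.19/0.0645)/0.86 = 1.08/0.86 = 1.256 d.
Distance = v·t = 1.1 m/s × 1.085e+05 s = 1.194e+05 m = 119.4 km.

119 km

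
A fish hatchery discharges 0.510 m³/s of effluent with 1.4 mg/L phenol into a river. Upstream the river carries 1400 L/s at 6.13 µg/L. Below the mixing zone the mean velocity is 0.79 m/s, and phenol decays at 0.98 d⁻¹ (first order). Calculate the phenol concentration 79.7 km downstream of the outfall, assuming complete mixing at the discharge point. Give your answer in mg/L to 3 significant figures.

1400 L/s = 1.4 m³/s.
6.13 µg/L = 0.00613 mg/L.
After complete mixing, C₀ = (0.51·1.4 + 1.4·0.00613) / 1.91 = 0.3783 mg/L.
Travel time t = 7.97e+04 m / 0.79 m/s = 1.009e+05 s = 1.168 d.
C = 0.3783·exp(−0.98·1.168) = 0.3783·0.3184 = 0.1205 mg/L.

0.120 mg/L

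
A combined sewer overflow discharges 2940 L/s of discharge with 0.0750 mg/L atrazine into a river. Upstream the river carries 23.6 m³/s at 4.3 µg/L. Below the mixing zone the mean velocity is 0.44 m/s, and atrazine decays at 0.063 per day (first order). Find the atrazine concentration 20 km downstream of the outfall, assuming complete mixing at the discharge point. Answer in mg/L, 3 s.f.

2940 L/s = 2.94 m³/s.
4.3 µg/L = 0.0043 mg/L.
After complete mixing, C₀ = (2.94·0.075 + 23.6·0.0043) / 26.54 = 0.01213 mg/L.
Travel time t = 2e+04 m / 0.44 m/s = 4.545e+04 s = 0.5261 d.
C = 0.01213·exp(−0.063·0.5261) = 0.01213·0.9674 = 0.01174 mg/L.

0.0117 mg/L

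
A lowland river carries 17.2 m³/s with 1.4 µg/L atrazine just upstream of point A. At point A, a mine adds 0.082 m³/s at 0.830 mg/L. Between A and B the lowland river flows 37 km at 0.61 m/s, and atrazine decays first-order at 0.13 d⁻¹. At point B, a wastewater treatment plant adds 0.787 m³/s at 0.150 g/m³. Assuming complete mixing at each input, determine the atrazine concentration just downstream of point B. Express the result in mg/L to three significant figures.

0.0112 mg/L

1.4 µg/L = 0.0014 mg/L.
After input A: C = (17.2·0.0014 + 0.082·0.83) / 17.28 = 0.005332 mg/L.
Over the 37 km reach to input B (t = 6.066e+04 s = 0.702 d), decay gives C = 0.005332·exp(−0.13·0.702) = 0.004867 mg/L.
After input B: C = (17.28·0.004867 + 0.787·0.15) / 18.07 = 0.01119 mg/L.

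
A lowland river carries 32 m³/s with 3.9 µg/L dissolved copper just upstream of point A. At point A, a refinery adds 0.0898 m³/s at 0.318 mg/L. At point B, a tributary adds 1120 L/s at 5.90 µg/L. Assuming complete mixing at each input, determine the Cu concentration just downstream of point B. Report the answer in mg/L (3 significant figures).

0.00482 mg/L

3.9 µg/L = 0.0039 mg/L.
After input A: C = (32·0.0039 + 0.0898·0.318) / 32.09 = 0.004779 mg/L.
1120 L/s = 1.12 m³/s.
5.90 µg/L = 0.0059 mg/L.
After input B: C = (32.09·0.004779 + 1.12·0.0059) / 33.21 = 0.004817 mg/L.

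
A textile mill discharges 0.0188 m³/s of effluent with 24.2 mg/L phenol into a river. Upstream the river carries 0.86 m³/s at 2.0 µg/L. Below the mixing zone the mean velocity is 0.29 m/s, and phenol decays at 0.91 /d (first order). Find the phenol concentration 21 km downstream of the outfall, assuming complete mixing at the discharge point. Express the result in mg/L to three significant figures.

0.242 mg/L

2.0 µg/L = 0.002 mg/L.
After complete mixing, C₀ = (0.0188·24.2 + 0.86·0.002) / 0.8788 = 0.5197 mg/L.
Travel time t = 2.1e+04 m / 0.29 m/s = 7.241e+04 s = 0.8381 d.
C = 0.5197·exp(−0.91·0.8381) = 0.5197·0.4664 = 0.2424 mg/L.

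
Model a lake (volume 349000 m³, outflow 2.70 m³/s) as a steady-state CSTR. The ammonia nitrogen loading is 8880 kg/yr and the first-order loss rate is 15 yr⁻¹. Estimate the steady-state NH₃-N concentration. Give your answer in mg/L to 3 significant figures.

0.0982 mg/L

Outflow Q = 2.70 m³/s × 3.156e+07 s/yr = 8.521e+07 m³/yr.
Steady-state CSTR mass balance: W = Q·C + k·V·C, so C = W/(Q + kV).
Q + kV = 8.521e+07 + 15·349000 = 9.044e+07 m³/yr.
C = 8880/9.044e+07 = 9.819e-05 kg/m³ = 0.09819 mg/L.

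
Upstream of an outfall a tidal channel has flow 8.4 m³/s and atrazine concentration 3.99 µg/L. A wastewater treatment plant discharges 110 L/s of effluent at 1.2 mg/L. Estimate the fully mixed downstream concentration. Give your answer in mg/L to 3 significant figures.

0.0194 mg/L

110 L/s = 0.11 m³/s.
3.99 µg/L = 0.00399 mg/L.
Flow-weighted mixing gives C = (0.11·1.2 + 8.4·0.00399) / (0.11 + 8.4) = 0.1655/8.51 = 0.01945 mg/L.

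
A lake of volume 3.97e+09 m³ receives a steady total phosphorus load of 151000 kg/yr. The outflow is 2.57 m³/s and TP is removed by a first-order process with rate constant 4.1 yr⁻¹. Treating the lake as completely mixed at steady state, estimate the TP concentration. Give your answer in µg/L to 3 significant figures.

9.23 µg/L

Outflow Q = 2.57 m³/s × 3.156e+07 s/yr = 8.11e+07 m³/yr.
Steady-state CSTR mass balance: W = Q·C + k·V·C, so C = W/(Q + kV).
Q + kV = 8.11e+07 + 4.1·3.97e+09 = 1.636e+10 m³/yr.
C = 151000/1.636e+10 = 9.231e-06 kg/m³ = 0.009231 mg/L = 9.231 µg/L.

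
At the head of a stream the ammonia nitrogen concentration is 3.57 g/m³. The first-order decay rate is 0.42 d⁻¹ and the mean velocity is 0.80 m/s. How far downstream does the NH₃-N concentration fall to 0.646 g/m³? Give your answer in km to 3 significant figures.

281 km

From C = C₀·e^(−kt), t = ln(C₀/C)/k = ln(3.57/0.646)/0.42 = 1.71/0.42 = 4.07 d.
Distance = v·t = 0.80 m/s × 3.517e+05 s = 2.813e+05 m = 281.3 km.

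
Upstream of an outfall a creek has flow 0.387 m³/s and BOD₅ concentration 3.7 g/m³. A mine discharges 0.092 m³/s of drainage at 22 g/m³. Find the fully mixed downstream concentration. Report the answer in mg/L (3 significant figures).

7.21 mg/L

By mass balance at complete mixing, C = (0.092·22 + 0.387·3.7) / (0.092 + 0.387) = 3.456/0.479 = 7.215 mg/L.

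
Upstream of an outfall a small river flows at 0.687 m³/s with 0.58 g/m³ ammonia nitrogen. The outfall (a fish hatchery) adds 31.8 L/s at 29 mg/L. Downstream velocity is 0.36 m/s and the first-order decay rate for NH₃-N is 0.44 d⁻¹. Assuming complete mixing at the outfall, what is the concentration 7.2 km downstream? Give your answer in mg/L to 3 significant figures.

1.66 mg/L

31.8 L/s = 0.0318 m³/s.
After complete mixing, C₀ = (0.0318·29 + 0.687·0.58) / 0.7188 = 1.837 mg/L.
Travel time t = 7200 m / 0.36 m/s = 2e+04 s = 0.2315 d.
C = 1.837·exp(−0.44·0.2315) = 1.837·0.9032 = 1.659 mg/L.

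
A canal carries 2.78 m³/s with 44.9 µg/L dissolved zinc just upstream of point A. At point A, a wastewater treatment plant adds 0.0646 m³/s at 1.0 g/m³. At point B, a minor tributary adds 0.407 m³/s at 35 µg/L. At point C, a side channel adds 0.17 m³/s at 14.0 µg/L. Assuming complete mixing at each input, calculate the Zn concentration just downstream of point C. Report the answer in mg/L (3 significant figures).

44.9 µg/L = 0.0449 mg/L.
After input A: C = (2.78·0.0449 + 0.0646·1) / 2.845 = 0.06659 mg/L.
35 µg/L = 0.035 mg/L.
After input B: C = (2.845·0.06659 + 0.407·0.035) / 3.252 = 0.06264 mg/L.
14.0 µg/L = 0.014 mg/L.
After input C: C = (3.252·0.06264 + 0.17·0.014) / 3.422 = 0.06022 mg/L.

0.0602 mg/L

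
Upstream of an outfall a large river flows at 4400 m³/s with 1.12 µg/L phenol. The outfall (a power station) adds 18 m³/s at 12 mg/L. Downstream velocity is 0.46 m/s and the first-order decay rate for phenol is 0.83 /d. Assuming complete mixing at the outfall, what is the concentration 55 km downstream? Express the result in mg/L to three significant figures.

1.12 µg/L = 0.00112 mg/L.
After complete mixing, C₀ = (18·12 + 4400·0.00112) / 4418 = 0.05001 mg/L.
Travel time t = 5.5e+04 m / 0.46 m/s = 1.196e+05 s = 1.384 d.
C = 0.05001·exp(−0.83·1.384) = 0.05001·0.3171 = 0.01586 mg/L.

0.0159 mg/L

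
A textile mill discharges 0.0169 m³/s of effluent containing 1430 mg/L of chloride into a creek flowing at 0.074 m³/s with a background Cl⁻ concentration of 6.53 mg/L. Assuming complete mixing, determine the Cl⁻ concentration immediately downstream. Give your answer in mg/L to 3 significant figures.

271 mg/L

Flow-weighted mixing gives C = (0.0169·1430 + 0.074·6.53) / (0.0169 + 0.074) = 24.65/0.0909 = 271.2 mg/L.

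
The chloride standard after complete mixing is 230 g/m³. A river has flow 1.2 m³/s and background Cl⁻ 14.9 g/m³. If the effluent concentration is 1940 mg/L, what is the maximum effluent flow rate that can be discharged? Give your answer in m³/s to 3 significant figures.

0.151 m³/s

Mass balance at complete mixing: C_std·(Q_w + Q_r) = Q_w·C_e + Q_r·C_b.
Rearranging, Q_w = Q_r·(C_std − C_b)/(C_e − C_std) = 1.2·(230 − 14.9) / (1940 − 230) = 0.1509 m³/s.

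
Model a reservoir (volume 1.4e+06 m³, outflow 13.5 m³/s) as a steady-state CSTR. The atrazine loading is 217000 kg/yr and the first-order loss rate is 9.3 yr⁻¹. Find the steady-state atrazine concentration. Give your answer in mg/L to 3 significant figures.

Outflow Q = 13.5 m³/s × 3.156e+07 s/yr = 4.26e+08 m³/yr.
Steady-state CSTR mass balance: W = Q·C + k·V·C, so C = W/(Q + kV).
Q + kV = 4.26e+08 + 9.3·1.4e+06 = 4.39e+08 m³/yr.
C = 217000/4.39e+08 = 0.0004943 kg/m³ = 0.4943 mg/L.

0.494 mg/L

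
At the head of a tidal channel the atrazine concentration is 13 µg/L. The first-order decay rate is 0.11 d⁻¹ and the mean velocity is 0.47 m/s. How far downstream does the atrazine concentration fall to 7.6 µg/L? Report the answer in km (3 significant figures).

198 km

From C = C₀·e^(−kt), t = ln(C₀/C)/k = ln(13/7.6)/0.11 = 0.5368/0.11 = 4.88 d.
Distance = v·t = 0.47 m/s × 4.216e+05 s = 1.982e+05 m = 198.2 km.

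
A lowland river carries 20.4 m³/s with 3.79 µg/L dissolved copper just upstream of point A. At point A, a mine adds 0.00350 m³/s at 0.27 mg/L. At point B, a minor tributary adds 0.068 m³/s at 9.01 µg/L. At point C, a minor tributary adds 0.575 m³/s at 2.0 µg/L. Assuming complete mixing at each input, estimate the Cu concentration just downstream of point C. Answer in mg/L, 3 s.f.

3.79 µg/L = 0.00379 mg/L.
After input A: C = (20.4·0.00379 + 0.0035·0.27) / 20.4 = 0.003836 mg/L.
9.01 µg/L = 0.00901 mg/L.
After input B: C = (20.4·0.003836 + 0.068·0.00901) / 20.47 = 0.003853 mg/L.
2.0 µg/L = 0.002 mg/L.
After input C: C = (20.47·0.003853 + 0.575·0.002) / 21.05 = 0.003802 mg/L.

0.00380 mg/L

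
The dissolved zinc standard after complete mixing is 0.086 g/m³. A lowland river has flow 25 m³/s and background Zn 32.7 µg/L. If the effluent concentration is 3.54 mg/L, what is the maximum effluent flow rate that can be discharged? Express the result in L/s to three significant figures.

32.7 µg/L = 0.0327 mg/L.
Mass balance at complete mixing: C_std·(Q_w + Q_r) = Q_w·C_e + Q_r·C_b.
Rearranging, Q_w = Q_r·(C_std − C_b)/(C_e − C_std) = 25·(0.086 − 0.0327) / (3.54 − 0.086) = 0.3858 m³/s.
= 385.8 L/s.

386 L/s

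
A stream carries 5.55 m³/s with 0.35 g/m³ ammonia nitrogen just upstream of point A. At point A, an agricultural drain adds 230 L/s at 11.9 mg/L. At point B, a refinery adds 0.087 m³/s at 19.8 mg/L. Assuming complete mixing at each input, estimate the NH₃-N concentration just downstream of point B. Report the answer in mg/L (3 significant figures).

230 L/s = 0.23 m³/s.
After input A: C = (5.55·0.35 + 0.23·11.9) / 5.78 = 0.8096 mg/L.
After input B: C = (5.78·0.8096 + 0.087·19.8) / 5.867 = 1.091 mg/L.

1.09 mg/L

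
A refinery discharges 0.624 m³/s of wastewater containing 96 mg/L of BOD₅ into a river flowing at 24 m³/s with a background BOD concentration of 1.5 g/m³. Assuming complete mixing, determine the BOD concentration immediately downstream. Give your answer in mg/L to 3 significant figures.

3.89 mg/L

By mass balance at complete mixing, C = (0.624·96 + 24·1.5) / (0.624 + 24) = 95.9/24.62 = 3.895 mg/L.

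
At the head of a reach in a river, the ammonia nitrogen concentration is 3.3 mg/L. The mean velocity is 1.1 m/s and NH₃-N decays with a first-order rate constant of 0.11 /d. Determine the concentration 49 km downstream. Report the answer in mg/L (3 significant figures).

3.12 mg/L

Travel time t = 49 km / 1.1 m/s = 4.9e+04/1.1 = 4.455e+04 s = 0.5156 d.
First-order decay: C = 3.3·exp(−0.11·0.5156) = 3.3·0.9449 = 3.118 mg/L.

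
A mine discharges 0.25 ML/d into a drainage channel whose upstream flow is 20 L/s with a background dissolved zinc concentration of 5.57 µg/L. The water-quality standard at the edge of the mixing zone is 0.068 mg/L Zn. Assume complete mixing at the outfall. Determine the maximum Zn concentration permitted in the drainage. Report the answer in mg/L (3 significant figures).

0.25 ML/d = 0.002894 m³/s.
20 L/s = 0.02 m³/s.
5.57 µg/L = 0.00557 mg/L.
Mass balance: 0.068·0.02289 = 0.002894·Cₑ + 0.02·0.00557.
Cₑ = (0.001557 − 0.0001114) / 0.002894 = 0.4995 mg/L.

0.500 mg/L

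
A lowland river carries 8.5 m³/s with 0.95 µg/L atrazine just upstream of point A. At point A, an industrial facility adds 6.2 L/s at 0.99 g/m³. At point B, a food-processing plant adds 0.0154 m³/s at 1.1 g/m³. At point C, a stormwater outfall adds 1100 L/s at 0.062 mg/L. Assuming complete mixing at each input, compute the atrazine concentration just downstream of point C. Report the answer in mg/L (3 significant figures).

0.95 µg/L = 0.00095 mg/L.
6.2 L/s = 0.0062 m³/s.
After input A: C = (8.5·0.00095 + 0.0062·0.99) / 8.506 = 0.001671 mg/L.
After input B: C = (8.506·0.001671 + 0.0154·1.1) / 8.522 = 0.003656 mg/L.
1100 L/s = 1.1 m³/s.
After input C: C = (8.522·0.003656 + 1.1·0.062) / 9.622 = 0.01033 mg/L.

0.0103 mg/L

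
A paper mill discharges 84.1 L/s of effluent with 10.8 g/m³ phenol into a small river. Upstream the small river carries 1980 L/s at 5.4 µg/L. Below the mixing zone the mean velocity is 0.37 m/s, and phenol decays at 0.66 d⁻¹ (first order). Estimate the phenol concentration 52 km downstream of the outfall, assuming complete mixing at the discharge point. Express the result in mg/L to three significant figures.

0.152 mg/L

84.1 L/s = 0.0841 m³/s.
1980 L/s = 1.98 m³/s.
5.4 µg/L = 0.0054 mg/L.
After complete mixing, C₀ = (0.0841·10.8 + 1.98·0.0054) / 2.064 = 0.4452 mg/L.
Travel time t = 5.2e+04 m / 0.37 m/s = 1.405e+05 s = 1.627 d.
C = 0.4452·exp(−0.66·1.627) = 0.4452·0.3418 = 0.1522 mg/L.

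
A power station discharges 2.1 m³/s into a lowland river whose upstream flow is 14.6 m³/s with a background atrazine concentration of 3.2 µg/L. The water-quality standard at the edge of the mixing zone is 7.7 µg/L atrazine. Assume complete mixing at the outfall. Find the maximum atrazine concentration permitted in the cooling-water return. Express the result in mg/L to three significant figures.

0.0390 mg/L

3.2 µg/L = 0.0032 mg/L.
7.7 µg/L = 0.0077 mg/L.
Mass balance: 0.0077·16.7 = 2.1·Cₑ + 14.6·0.0032.
Cₑ = (0.1286 − 0.04672) / 2.1 = 0.03899 mg/L.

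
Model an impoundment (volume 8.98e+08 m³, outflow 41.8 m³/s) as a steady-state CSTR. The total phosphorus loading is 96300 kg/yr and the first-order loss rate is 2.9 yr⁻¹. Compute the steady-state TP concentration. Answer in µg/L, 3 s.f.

24.5 µg/L

Outflow Q = 41.8 m³/s × 3.156e+07 s/yr = 1.319e+09 m³/yr.
Steady-state CSTR mass balance: W = Q·C + k·V·C, so C = W/(Q + kV).
Q + kV = 1.319e+09 + 2.9·8.98e+08 = 3.923e+09 m³/yr.
C = 96300/3.923e+09 = 2.455e-05 kg/m³ = 0.02455 mg/L = 24.55 µg/L.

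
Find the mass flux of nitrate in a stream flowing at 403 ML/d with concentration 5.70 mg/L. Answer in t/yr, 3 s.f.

839 t/yr

403 ML/d = 4.664 m³/s.
Mass flux = Q·C = 4.664 m³/s × 5.7 g/m³ = 26.59 g/s.
= 26.59 g/s × 31.56 = 839 t/yr.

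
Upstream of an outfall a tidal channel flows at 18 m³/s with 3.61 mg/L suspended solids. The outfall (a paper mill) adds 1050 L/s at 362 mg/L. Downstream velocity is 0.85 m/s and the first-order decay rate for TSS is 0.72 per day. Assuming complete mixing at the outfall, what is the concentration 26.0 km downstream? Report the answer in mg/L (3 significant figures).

18.1 mg/L

1050 L/s = 1.05 m³/s.
After complete mixing, C₀ = (1.05·362 + 18·3.61) / 19.05 = 23.36 mg/L.
Travel time t = 2.6e+04 m / 0.85 m/s = 3.059e+04 s = 0.354 d.
C = 23.36·exp(−0.72·0.354) = 23.36·0.775 = 18.11 mg/L.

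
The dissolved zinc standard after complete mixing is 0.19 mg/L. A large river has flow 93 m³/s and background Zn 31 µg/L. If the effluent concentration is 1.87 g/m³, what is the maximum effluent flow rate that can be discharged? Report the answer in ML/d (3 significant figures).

760 ML/d

31 µg/L = 0.031 mg/L.
Mass balance at complete mixing: C_std·(Q_w + Q_r) = Q_w·C_e + Q_r·C_b.
Rearranging, Q_w = Q_r·(C_std − C_b)/(C_e − C_std) = 93·(0.19 − 0.031) / (1.87 − 0.19) = 8.802 m³/s.
= 760.5 ML/d.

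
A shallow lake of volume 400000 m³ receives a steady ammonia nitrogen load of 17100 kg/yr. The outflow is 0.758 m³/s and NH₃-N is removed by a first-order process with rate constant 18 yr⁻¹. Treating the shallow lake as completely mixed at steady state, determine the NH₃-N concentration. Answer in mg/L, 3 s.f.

Outflow Q = 0.758 m³/s × 3.156e+07 s/yr = 2.392e+07 m³/yr.
Steady-state CSTR mass balance: W = Q·C + k·V·C, so C = W/(Q + kV).
Q + kV = 2.392e+07 + 18·400000 = 3.112e+07 m³/yr.
C = 17100/3.112e+07 = 0.0005495 kg/m³ = 0.5495 mg/L.

0.549 mg/L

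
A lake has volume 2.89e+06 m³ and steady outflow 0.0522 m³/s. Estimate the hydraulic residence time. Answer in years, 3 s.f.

1.75 yr

Q = 0.0522 m³/s × 3.156e+07 s/yr = 1.647e+06 m³/yr.
Hydraulic residence time τ = V/Q = 2.89e+06/1.647e+06 = 1.754 yr.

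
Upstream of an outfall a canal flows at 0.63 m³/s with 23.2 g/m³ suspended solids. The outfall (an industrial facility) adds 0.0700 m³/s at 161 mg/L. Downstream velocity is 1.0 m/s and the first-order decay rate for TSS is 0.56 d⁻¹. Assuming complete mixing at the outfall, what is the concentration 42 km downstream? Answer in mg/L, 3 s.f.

28.2 mg/L

After complete mixing, C₀ = (0.07·161 + 0.63·23.2) / 0.7 = 36.98 mg/L.
Travel time t = 4.2e+04 m / 1.0 m/s = 4.2e+04 s = 0.4861 d.
C = 36.98·exp(−0.56·0.4861) = 36.98·0.7617 = 28.17 mg/L.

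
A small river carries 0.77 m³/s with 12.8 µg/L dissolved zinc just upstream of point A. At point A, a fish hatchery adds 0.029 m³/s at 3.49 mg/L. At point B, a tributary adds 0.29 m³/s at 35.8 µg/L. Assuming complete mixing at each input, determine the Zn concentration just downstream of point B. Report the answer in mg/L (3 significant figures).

0.112 mg/L

12.8 µg/L = 0.0128 mg/L.
After input A: C = (0.77·0.0128 + 0.029·3.49) / 0.799 = 0.139 mg/L.
35.8 µg/L = 0.0358 mg/L.
After input B: C = (0.799·0.139 + 0.29·0.0358) / 1.089 = 0.1115 mg/L.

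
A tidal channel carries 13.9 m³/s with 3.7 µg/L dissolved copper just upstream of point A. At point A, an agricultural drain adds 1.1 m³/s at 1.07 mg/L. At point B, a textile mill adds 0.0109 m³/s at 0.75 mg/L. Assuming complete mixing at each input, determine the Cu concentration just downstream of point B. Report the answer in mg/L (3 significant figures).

3.7 µg/L = 0.0037 mg/L.
After input A: C = (13.9·0.0037 + 1.1·1.07) / 15 = 0.0819 mg/L.
After input B: C = (15·0.0819 + 0.0109·0.75) / 15.01 = 0.08238 mg/L.

0.0824 mg/L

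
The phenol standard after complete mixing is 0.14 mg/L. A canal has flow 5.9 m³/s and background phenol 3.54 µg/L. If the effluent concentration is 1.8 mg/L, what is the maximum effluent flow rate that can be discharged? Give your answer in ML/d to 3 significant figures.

41.9 ML/d

3.54 µg/L = 0.00354 mg/L.
Mass balance at complete mixing: C_std·(Q_w + Q_r) = Q_w·C_e + Q_r·C_b.
Rearranging, Q_w = Q_r·(C_std − C_b)/(C_e − C_std) = 5.9·(0.14 − 0.00354) / (1.8 − 0.14) = 0.485 m³/s.
= 41.9 ML/d.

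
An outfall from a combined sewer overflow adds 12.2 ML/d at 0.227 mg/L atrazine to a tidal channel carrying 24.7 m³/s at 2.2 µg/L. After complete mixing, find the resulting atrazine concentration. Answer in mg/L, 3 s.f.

12.2 ML/d = 0.1412 m³/s.
2.2 µg/L = 0.0022 mg/L.
Flow-weighted mixing gives C = (0.1412·0.227 + 24.7·0.0022) / (0.1412 + 24.7) = 0.08639/24.84 = 0.003478 mg/L.

0.00348 mg/L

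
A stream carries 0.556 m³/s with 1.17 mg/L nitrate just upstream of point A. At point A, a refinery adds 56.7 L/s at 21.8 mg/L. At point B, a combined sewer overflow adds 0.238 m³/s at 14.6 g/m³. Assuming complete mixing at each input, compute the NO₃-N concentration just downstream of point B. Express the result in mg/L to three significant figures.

6.30 mg/L

56.7 L/s = 0.0567 m³/s.
After input A: C = (0.556·1.17 + 0.0567·21.8) / 0.6127 = 3.079 mg/L.
After input B: C = (0.6127·3.079 + 0.238·14.6) / 0.8507 = 6.302 mg/L.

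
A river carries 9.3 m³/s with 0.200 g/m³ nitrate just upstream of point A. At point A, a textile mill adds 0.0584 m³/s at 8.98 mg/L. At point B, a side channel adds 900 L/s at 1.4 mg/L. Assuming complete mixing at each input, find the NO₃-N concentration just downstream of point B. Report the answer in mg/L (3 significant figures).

0.355 mg/L

After input A: C = (9.3·0.2 + 0.0584·8.98) / 9.358 = 0.2548 mg/L.
900 L/s = 0.9 m³/s.
After input B: C = (9.358·0.2548 + 0.9·1.4) / 10.26 = 0.3553 mg/L.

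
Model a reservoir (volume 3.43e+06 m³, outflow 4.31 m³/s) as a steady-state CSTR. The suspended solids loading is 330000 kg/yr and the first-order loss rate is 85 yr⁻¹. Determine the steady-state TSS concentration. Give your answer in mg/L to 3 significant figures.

Outflow Q = 4.31 m³/s × 3.156e+07 s/yr = 1.36e+08 m³/yr.
Steady-state CSTR mass balance: W = Q·C + k·V·C, so C = W/(Q + kV).
Q + kV = 1.36e+08 + 85·3.43e+06 = 4.276e+08 m³/yr.
C = 330000/4.276e+08 = 0.0007718 kg/m³ = 0.7718 mg/L.

0.772 mg/L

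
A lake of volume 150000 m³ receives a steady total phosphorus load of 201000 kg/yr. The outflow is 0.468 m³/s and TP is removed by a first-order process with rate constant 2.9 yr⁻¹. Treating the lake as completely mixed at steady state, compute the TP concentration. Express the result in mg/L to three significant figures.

Outflow Q = 0.468 m³/s × 3.156e+07 s/yr = 1.477e+07 m³/yr.
Steady-state CSTR mass balance: W = Q·C + k·V·C, so C = W/(Q + kV).
Q + kV = 1.477e+07 + 2.9·150000 = 1.52e+07 m³/yr.
C = 201000/1.52e+07 = 0.01322 kg/m³ = 13.22 mg/L.

13.2 mg/L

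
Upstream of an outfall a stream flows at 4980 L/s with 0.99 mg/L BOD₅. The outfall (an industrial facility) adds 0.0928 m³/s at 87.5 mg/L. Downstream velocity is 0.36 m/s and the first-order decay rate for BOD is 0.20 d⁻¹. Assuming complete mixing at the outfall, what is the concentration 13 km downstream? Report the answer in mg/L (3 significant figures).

2.37 mg/L

4980 L/s = 4.98 m³/s.
After complete mixing, C₀ = (0.0928·87.5 + 4.98·0.99) / 5.073 = 2.573 mg/L.
Travel time t = 1.3e+04 m / 0.36 m/s = 3.611e+04 s = 0.418 d.
C = 2.573·exp(−0.20·0.418) = 2.573·0.9198 = 2.366 mg/L.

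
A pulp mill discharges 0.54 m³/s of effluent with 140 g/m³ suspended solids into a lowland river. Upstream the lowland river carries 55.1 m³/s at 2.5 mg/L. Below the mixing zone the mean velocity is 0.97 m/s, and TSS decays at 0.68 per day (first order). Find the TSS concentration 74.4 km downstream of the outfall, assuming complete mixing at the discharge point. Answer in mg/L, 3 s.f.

2.10 mg/L

After complete mixing, C₀ = (0.54·140 + 55.1·2.5) / 55.64 = 3.834 mg/L.
Travel time t = 7.44e+04 m / 0.97 m/s = 7.67e+04 s = 0.8877 d.
C = 3.834·exp(−0.68·0.8877) = 3.834·0.5468 = 2.097 mg/L.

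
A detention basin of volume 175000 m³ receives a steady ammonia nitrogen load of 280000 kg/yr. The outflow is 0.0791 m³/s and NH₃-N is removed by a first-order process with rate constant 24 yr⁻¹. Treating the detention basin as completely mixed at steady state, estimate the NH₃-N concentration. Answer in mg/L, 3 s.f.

41.8 mg/L

Outflow Q = 0.0791 m³/s × 3.156e+07 s/yr = 2.496e+06 m³/yr.
Steady-state CSTR mass balance: W = Q·C + k·V·C, so C = W/(Q + kV).
Q + kV = 2.496e+06 + 24·175000 = 6.696e+06 m³/yr.
C = 280000/6.696e+06 = 0.04181 kg/m³ = 41.81 mg/L.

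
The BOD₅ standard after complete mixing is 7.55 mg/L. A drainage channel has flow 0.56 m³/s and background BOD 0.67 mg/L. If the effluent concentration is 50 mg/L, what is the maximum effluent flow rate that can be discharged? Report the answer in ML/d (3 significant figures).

7.84 ML/d

Mass balance at complete mixing: C_std·(Q_w + Q_r) = Q_w·C_e + Q_r·C_b.
Rearranging, Q_w = Q_r·(C_std − C_b)/(C_e − C_std) = 0.56·(7.55 − 0.67) / (50 − 7.55) = 0.09076 m³/s.
= 7.842 ML/d.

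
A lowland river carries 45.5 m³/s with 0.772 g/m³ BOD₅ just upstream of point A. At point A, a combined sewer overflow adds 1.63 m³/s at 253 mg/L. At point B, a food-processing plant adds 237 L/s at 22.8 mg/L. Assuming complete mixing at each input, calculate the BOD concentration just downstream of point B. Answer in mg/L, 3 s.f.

9.56 mg/L

After input A: C = (45.5·0.772 + 1.63·253) / 47.13 = 9.495 mg/L.
237 L/s = 0.237 m³/s.
After input B: C = (47.13·9.495 + 0.237·22.8) / 47.37 = 9.562 mg/L.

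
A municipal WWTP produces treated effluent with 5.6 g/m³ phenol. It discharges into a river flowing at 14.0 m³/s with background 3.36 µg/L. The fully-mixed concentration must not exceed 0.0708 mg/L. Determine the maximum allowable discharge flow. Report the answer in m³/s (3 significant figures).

0.171 m³/s

3.36 µg/L = 0.00336 mg/L.
Mass balance at complete mixing: C_std·(Q_w + Q_r) = Q_w·C_e + Q_r·C_b.
Rearranging, Q_w = Q_r·(C_std − C_b)/(C_e − C_std) = 14.0·(0.0708 − 0.00336) / (5.6 − 0.0708) = 0.1708 m³/s.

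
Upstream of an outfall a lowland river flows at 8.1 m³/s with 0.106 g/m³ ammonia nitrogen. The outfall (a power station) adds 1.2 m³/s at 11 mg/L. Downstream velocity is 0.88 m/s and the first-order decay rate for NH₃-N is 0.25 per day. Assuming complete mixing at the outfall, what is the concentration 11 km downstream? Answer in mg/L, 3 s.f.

1.46 mg/L

After complete mixing, C₀ = (1.2·11 + 8.1·0.106) / 9.3 = 1.512 mg/L.
Travel time t = 1.1e+04 m / 0.88 m/s = 1.25e+04 s = 0.1447 d.
C = 1.512·exp(−0.25·0.1447) = 1.512·0.9645 = 1.458 mg/L.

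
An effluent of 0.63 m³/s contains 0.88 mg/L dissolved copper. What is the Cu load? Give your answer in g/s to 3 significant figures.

0.554 g/s

Mass flux = Q·C = 0.63 m³/s × 0.88 g/m³ = 0.5544 g/s.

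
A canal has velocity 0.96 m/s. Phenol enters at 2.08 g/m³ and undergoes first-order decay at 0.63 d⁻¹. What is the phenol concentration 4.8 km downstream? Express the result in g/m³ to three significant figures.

2.01 g/m³

Travel time t = 4.8 km / 0.96 m/s = 4800/0.96 = 5000 s = 0.05787 d.
First-order decay: C = 2.08·exp(−0.63·0.05787) = 2.08·0.9642 = 2.006 g/m³.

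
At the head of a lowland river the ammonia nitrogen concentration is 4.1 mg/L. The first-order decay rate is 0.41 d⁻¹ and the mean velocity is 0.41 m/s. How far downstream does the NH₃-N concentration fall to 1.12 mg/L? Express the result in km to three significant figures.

From C = C₀·e^(−kt), t = ln(C₀/C)/k = ln(4.1/1.12)/0.41 = 1.298/0.41 = 3.165 d.
Distance = v·t = 0.41 m/s × 2.735e+05 s = 1.121e+05 m = 112.1 km.

112 km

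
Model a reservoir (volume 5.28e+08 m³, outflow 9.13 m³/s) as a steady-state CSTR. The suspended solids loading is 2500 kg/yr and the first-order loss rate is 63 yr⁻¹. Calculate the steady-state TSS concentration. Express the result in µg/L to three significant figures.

Outflow Q = 9.13 m³/s × 3.156e+07 s/yr = 2.881e+08 m³/yr.
Steady-state CSTR mass balance: W = Q·C + k·V·C, so C = W/(Q + kV).
Q + kV = 2.881e+08 + 63·5.28e+08 = 3.355e+10 m³/yr.
C = 2500/3.355e+10 = 7.451e-08 kg/m³ = 7.451e-05 mg/L = 0.07451 µg/L.

0.0745 µg/L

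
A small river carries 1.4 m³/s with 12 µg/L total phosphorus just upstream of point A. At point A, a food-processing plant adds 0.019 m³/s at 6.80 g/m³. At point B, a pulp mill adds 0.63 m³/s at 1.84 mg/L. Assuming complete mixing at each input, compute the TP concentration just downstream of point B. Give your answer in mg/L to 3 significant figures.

0.637 mg/L

12 µg/L = 0.012 mg/L.
After input A: C = (1.4·0.012 + 0.019·6.8) / 1.419 = 0.1029 mg/L.
After input B: C = (1.419·0.1029 + 0.63·1.84) / 2.049 = 0.637 mg/L.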